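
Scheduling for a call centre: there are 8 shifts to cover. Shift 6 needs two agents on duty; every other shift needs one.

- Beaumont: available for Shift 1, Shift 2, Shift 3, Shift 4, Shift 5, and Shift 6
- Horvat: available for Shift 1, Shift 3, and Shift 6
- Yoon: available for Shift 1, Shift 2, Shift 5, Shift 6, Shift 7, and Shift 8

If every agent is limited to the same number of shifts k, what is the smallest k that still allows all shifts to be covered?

3

With 3 agents and 9 worker-slots to fill, someone must work at least ⌈9/3⌉ = 3 shifts, so k ≥ 3.
k = 3 works: Shift 1→Horvat, Shift 2→Beaumont, Shift 3→Horvat, Shift 4→Beaumont, Shift 5→Beaumont, Shift 6→Horvat+Yoon, Shift 7→Yoon, Shift 8→Yoon.
Loads: Beaumont 3, Horvat 3, Yoon 3 — all ≤ 3.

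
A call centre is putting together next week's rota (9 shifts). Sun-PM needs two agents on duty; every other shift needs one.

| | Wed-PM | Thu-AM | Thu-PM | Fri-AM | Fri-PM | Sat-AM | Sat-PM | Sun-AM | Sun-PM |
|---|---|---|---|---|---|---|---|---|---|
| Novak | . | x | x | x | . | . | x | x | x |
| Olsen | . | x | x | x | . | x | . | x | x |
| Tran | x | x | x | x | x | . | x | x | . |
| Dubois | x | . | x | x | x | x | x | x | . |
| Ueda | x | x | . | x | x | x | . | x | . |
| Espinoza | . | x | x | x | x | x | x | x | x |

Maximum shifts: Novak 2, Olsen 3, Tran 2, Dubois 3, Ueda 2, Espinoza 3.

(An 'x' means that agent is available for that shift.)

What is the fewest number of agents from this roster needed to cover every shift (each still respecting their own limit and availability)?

10 slots to fill and no one can take more than 3, so at least ⌈10/3⌉ = 4 agents are needed.
Novak, Olsen, Tran, and Dubois alone can cover everything: Wed-PM→Tran, Thu-AM→Novak, Thu-PM→Olsen, Fri-AM→Dubois, Fri-PM→Tran, Sat-AM→Olsen, Sat-PM→Dubois, Sun-AM→Dubois, Sun-PM→Novak+Olsen.

4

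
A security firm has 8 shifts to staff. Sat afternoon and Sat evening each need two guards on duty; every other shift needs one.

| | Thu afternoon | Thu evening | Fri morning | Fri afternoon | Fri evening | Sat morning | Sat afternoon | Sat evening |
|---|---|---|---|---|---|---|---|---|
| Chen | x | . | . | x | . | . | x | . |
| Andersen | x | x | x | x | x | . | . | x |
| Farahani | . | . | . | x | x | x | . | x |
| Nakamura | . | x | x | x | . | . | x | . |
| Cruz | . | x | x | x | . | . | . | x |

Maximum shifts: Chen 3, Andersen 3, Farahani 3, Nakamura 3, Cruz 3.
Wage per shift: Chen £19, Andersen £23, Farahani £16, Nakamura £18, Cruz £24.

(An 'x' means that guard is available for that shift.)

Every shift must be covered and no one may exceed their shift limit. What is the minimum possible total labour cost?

Sat morning can only be covered by Farahani, so that assignment is forced.
Sat afternoon can only be covered by Chen and Nakamura, so that assignment is forced.
Picking the cheapest available guard for each shift independently would cost £179, but that ignores the shift limits.
An optimal schedule: Thu afternoon→Chen, Thu evening→Nakamura, Fri morning→Nakamura, Fri afternoon→Chen, Fri evening→Farahani, Sat morning→Farahani, Sat afternoon→Nakamura+Chen, Sat evening→Farahani+Andersen.
Total: 19 + 18 + 18 + 19 + 16 + 16 + 18 + 19 + 16 + 23 = £182.

£182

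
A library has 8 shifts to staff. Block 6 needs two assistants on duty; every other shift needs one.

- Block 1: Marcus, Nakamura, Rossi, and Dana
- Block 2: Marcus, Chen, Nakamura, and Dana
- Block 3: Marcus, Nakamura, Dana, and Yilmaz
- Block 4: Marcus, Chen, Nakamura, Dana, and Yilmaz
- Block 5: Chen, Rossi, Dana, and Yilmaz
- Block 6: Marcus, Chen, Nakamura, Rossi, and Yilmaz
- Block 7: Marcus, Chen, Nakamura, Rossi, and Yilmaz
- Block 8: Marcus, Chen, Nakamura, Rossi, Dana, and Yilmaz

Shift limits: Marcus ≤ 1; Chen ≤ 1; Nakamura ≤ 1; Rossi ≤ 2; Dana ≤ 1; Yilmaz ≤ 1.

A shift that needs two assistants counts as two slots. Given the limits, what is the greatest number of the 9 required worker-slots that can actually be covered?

Total capacity across all assistants is 1+1+1+2+1+1 = 7, and 9 slots are needed, so at most 7 can be filled.
An assignment achieving 7: Block 1→Marcus, Block 2→Chen, Block 3→Nakamura, Block 4→Dana, Block 5→Rossi, Block 6→Rossi+Yilmaz.
Loads: Marcus 1/1, Chen 1/1, Nakamura 1/1, Rossi 2/2, Dana 1/1, Yilmaz 1/1.

7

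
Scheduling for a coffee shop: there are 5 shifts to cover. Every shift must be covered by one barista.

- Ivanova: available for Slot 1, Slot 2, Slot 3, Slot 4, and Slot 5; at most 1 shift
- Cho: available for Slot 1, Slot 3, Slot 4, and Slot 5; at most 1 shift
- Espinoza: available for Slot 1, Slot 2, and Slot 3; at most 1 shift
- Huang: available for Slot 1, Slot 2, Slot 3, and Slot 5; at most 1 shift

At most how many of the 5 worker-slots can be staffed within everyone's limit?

4

Total capacity across all baristas is 1+1+1+1 = 4, and 5 slots are needed, so at most 4 can be filled.
An assignment achieving 4: Slot 1→Huang, Slot 2→Espinoza, Slot 4→Ivanova, Slot 5→Cho.
Loads: Ivanova 1/1, Cho 1/1, Espinoza 1/1, Huang 1/1.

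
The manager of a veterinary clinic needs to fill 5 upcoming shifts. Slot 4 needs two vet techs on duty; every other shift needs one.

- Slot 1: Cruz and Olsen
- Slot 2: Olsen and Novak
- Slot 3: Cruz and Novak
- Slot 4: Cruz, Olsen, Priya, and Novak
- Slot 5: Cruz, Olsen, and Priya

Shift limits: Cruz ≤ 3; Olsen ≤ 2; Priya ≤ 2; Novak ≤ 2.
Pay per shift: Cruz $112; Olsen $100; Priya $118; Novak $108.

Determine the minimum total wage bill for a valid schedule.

$640

Picking the cheapest available vet tech for each shift independently would cost $616, but that ignores the shift limits.
An optimal schedule: Slot 1→Olsen, Slot 2→Olsen, Slot 3→Novak, Slot 4→Novak+Cruz, Slot 5→Cruz.
Total: 100 + 100 + 108 + 108 + 112 + 112 = $640.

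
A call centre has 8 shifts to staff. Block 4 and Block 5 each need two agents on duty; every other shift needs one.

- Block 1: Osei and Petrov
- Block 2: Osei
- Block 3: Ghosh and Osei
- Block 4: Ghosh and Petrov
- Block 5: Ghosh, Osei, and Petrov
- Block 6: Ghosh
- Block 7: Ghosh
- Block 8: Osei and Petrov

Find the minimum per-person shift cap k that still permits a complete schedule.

4

With 3 agents and 10 worker-slots to fill, someone must work at least ⌈10/3⌉ = 4 shifts, so k ≥ 4.
k = 4 works: Block 1→Osei, Block 2→Osei, Block 3→Ghosh, Block 4→Ghosh+Petrov, Block 5→Osei+Petrov, Block 6→Ghosh, Block 7→Ghosh, Block 8→Osei.
Loads: Ghosh 4, Osei 4, Petrov 2 — all ≤ 4.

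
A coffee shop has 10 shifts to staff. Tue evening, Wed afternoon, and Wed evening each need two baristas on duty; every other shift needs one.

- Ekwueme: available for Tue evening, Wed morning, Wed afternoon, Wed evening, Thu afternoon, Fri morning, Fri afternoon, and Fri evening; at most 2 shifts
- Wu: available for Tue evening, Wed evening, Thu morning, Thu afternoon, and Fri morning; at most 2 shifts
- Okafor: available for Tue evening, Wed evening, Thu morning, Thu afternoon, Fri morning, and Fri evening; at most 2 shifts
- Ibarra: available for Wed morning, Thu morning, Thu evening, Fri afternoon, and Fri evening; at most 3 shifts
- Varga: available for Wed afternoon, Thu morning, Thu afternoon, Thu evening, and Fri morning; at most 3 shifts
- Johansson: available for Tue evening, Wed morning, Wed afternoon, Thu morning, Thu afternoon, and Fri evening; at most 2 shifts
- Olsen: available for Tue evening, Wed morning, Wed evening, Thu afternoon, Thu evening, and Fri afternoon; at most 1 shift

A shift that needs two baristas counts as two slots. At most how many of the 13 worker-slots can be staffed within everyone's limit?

13

Total capacity across all baristas is 2+2+2+3+3+2+1 = 15, and 13 slots are needed, so at most 13 can be filled.
An assignment achieving 13: Tue evening→Johansson+Olsen, Wed morning→Ibarra, Wed afternoon→Ekwueme+Varga, Wed evening→Wu+Okafor, Thu morning→Ibarra, Thu afternoon→Varga, Thu evening→Ibarra, Fri morning→Wu, Fri afternoon→Ekwueme, Fri evening→Okafor.
Loads: Ekwueme 2/2, Wu 2/2, Okafor 2/2, Ibarra 3/3, Varga 2/3, Johansson 1/2, Olsen 1/1.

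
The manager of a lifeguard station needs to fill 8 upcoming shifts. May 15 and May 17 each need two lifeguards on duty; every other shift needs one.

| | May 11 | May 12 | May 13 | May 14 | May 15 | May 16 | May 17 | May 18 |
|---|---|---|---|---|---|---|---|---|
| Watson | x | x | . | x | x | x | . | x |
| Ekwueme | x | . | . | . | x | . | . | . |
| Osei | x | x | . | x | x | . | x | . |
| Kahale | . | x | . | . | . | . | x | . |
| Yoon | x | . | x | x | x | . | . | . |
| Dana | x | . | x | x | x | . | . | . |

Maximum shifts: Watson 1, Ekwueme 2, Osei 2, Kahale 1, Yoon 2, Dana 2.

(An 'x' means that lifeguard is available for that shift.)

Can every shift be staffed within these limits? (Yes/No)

Total capacity is 10 and 10 slots are needed, so capacity alone doesn't rule it out.
Shifts {May 16, May 18} need 2 worker-slots in total, but the lifeguards available for any of those shifts (Watson) can supply at most 1 among them. So no valid schedule exists.

No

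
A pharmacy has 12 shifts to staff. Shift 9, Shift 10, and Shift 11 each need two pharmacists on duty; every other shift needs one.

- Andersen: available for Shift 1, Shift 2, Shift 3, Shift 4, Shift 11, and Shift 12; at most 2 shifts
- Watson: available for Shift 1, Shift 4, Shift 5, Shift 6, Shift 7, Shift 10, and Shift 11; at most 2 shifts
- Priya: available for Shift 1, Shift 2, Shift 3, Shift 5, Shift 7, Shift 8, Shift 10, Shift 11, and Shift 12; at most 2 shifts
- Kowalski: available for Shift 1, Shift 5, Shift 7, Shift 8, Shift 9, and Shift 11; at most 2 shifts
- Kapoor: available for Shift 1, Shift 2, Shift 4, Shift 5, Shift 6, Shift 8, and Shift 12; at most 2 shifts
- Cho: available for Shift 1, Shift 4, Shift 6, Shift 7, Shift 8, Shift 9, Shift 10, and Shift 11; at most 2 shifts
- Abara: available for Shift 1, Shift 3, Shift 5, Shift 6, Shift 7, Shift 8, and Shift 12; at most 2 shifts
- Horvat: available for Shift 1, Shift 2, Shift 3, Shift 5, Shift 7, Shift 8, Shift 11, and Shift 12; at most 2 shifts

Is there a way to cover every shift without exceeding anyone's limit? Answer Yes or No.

Yes

Shift 9 can only be covered by Kowalski and Cho, so that assignment is forced.
One valid schedule: Shift 1→Abara, Shift 2→Andersen, Shift 3→Andersen, Shift 4→Watson, Shift 5→Kowalski, Shift 6→Kapoor, Shift 7→Abara, Shift 8→Kapoor, Shift 9→Kowalski+Cho, Shift 10→Watson+Priya, Shift 11→Cho+Horvat, Shift 12→Priya.
Loads: Andersen 2/2, Watson 2/2, Priya 2/2, Kowalski 2/2, Kapoor 2/2, Cho 2/2, Abara 2/2, Horvat 1/2 — all within limits.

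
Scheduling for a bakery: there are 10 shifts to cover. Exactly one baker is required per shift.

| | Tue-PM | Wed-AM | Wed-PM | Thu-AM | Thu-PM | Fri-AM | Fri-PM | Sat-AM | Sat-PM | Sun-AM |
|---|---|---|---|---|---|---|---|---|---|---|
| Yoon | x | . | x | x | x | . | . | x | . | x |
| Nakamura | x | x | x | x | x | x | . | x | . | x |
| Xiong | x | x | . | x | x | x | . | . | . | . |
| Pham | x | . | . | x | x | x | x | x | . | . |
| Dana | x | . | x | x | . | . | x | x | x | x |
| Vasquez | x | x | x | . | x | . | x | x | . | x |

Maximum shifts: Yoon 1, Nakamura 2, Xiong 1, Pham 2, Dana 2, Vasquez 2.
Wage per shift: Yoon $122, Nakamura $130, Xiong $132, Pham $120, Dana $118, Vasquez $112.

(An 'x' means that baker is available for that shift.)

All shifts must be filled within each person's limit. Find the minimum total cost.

Sat-PM can only be covered by Dana, so that assignment is forced.
Picking the cheapest available baker for each shift independently would cost $1140, but that ignores the shift limits.
An optimal schedule: Tue-PM→Vasquez, Wed-AM→Nakamura, Wed-PM→Yoon, Thu-AM→Xiong, Thu-PM→Pham, Fri-AM→Nakamura, Fri-PM→Pham, Sat-AM→Vasquez, Sat-PM→Dana, Sun-AM→Dana.
Total: 112 + 130 + 122 + 132 + 120 + 130 + 120 + 112 + 118 + 118 = $1214.

$1214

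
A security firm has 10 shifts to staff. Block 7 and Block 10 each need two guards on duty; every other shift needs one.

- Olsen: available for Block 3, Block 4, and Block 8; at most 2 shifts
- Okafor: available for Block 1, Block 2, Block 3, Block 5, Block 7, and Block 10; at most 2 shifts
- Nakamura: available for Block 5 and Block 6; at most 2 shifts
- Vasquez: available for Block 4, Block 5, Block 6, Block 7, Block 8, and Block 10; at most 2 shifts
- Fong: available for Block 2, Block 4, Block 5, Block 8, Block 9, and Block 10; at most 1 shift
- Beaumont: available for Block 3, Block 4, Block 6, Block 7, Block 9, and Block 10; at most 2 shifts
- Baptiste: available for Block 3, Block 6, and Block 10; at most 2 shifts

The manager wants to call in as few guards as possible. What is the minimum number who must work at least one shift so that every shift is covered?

6

12 slots to fill and no one can take more than 2, so at least ⌈12/2⌉ = 6 guards are needed.
Olsen, Okafor, Nakamura, Vasquez, Beaumont, and Baptiste alone can cover everything: Block 1→Okafor, Block 2→Okafor, Block 3→Baptiste, Block 4→Olsen, Block 5→Nakamura, Block 6→Nakamura, Block 7→Vasquez+Beaumont, Block 8→Olsen, Block 9→Beaumont, Block 10→Vasquez+Baptiste.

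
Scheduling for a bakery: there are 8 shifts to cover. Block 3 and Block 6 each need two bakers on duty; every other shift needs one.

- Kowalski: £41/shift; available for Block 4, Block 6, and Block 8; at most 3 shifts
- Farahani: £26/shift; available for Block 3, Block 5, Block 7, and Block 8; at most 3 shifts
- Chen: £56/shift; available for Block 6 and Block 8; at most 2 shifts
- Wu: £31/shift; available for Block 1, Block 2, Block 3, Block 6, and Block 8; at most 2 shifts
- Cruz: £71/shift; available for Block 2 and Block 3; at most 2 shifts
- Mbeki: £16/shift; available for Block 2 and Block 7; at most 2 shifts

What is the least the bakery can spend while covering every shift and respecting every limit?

Block 1 can only be covered by Wu, so that assignment is forced.
Block 4 can only be covered by Kowalski, so that assignment is forced.
Block 5 can only be covered by Farahani, so that assignment is forced.
Picking the cheapest available baker for each shift independently would cost £285, but that ignores the shift limits.
An optimal schedule: Block 1→Wu, Block 2→Mbeki, Block 3→Farahani+Wu, Block 4→Kowalski, Block 5→Farahani, Block 6→Kowalski+Chen, Block 7→Mbeki, Block 8→Farahani.
Total: 31 + 16 + 26 + 31 + 41 + 26 + 41 + 56 + 16 + 26 = £310.

£310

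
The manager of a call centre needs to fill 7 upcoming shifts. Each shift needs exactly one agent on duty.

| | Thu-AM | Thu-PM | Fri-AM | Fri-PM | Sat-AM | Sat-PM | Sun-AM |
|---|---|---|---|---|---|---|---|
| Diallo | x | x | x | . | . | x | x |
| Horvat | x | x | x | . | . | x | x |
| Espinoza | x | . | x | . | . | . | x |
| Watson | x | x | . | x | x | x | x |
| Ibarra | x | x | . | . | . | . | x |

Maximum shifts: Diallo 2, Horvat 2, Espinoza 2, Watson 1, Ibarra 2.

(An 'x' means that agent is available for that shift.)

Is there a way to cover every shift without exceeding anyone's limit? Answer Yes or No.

No

Total capacity is 9 and 7 slots are needed, so capacity alone doesn't rule it out.
Shifts {Fri-PM, Sat-AM} need 2 worker-slots in total, but the agents available for any of those shifts (Watson) can supply at most 1 among them. So no valid schedule exists.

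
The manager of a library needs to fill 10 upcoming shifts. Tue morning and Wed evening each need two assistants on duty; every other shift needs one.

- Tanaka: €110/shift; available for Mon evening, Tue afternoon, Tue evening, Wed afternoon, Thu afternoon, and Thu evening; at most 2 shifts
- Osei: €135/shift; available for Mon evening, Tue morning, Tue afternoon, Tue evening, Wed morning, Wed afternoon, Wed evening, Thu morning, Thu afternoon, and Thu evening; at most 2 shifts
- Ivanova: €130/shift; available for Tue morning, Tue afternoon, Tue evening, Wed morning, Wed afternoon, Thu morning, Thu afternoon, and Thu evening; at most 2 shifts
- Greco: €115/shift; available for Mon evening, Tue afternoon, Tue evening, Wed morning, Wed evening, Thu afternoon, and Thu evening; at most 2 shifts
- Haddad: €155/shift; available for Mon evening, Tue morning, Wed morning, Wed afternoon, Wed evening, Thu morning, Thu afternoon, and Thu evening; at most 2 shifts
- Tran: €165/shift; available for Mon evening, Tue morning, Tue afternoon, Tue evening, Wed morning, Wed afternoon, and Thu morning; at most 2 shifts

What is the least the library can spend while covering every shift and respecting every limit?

€1620

Picking the cheapest available assistant for each shift independently would cost €1420, but that ignores the shift limits.
An optimal schedule: Mon evening→Tanaka, Tue morning→Haddad+Tran, Tue afternoon→Tanaka, Tue evening→Ivanova, Wed morning→Ivanova, Wed afternoon→Tran, Wed evening→Osei+Greco, Thu morning→Osei, Thu afternoon→Greco, Thu evening→Haddad.
Total: 110 + 155 + 165 + 110 + 130 + 130 + 165 + 135 + 115 + 135 + 115 + 155 = €1620.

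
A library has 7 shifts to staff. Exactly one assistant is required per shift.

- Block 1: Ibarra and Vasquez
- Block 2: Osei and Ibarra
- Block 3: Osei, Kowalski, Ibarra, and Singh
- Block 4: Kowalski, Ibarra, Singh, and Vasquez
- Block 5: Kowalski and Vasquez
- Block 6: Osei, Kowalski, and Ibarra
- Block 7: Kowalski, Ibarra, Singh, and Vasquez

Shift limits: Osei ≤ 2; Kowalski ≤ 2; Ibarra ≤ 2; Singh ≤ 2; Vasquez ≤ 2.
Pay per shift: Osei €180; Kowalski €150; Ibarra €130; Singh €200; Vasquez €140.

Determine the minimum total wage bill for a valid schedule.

Picking the cheapest available assistant for each shift independently would cost €920, but that ignores the shift limits.
An optimal schedule: Block 1→Ibarra, Block 2→Ibarra, Block 3→Osei, Block 4→Vasquez, Block 5→Vasquez, Block 6→Kowalski, Block 7→Kowalski.
Total: 130 + 130 + 180 + 140 + 140 + 150 + 150 = €1020.

€1020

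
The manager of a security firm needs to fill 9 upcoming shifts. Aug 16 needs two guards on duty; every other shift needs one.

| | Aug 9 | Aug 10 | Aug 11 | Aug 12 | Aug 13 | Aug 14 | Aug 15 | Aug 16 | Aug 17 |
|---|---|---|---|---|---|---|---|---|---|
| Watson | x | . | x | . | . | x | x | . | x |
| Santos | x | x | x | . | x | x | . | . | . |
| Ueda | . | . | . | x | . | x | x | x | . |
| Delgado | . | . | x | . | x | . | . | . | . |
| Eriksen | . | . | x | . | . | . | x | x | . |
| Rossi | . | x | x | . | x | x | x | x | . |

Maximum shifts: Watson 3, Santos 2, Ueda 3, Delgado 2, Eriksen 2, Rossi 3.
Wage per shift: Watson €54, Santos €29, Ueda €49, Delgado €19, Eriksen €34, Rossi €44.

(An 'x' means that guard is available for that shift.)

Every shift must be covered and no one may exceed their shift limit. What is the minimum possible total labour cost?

€355

Aug 12 can only be covered by Ueda, so that assignment is forced.
Aug 17 can only be covered by Watson, so that assignment is forced.
Picking the cheapest available guard for each shift independently would cost €340, but that ignores the shift limits.
An optimal schedule: Aug 9→Santos, Aug 10→Santos, Aug 11→Delgado, Aug 12→Ueda, Aug 13→Delgado, Aug 14→Rossi, Aug 15→Eriksen, Aug 16→Eriksen+Rossi, Aug 17→Watson.
Total: 29 + 29 + 19 + 49 + 19 + 44 + 34 + 34 + 44 + 54 = €355.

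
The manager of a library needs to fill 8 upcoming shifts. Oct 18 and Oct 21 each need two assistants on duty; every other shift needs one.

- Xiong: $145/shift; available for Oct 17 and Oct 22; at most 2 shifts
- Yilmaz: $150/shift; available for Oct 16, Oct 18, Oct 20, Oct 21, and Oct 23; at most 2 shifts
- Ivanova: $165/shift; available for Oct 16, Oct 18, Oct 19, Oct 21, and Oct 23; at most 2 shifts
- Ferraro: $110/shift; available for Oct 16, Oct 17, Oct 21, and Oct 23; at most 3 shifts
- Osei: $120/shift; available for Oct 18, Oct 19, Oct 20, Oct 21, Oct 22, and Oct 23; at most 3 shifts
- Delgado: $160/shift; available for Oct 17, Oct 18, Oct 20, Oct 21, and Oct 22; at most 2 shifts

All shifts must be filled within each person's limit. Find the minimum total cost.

Picking the cheapest available assistant for each shift independently would cost $1190, but that ignores the shift limits.
An optimal schedule: Oct 16→Ferraro, Oct 17→Xiong, Oct 18→Osei+Yilmaz, Oct 19→Osei, Oct 20→Osei, Oct 21→Ferraro+Yilmaz, Oct 22→Xiong, Oct 23→Ferraro.
Total: 110 + 145 + 120 + 150 + 120 + 120 + 110 + 150 + 145 + 110 = $1280.

$1280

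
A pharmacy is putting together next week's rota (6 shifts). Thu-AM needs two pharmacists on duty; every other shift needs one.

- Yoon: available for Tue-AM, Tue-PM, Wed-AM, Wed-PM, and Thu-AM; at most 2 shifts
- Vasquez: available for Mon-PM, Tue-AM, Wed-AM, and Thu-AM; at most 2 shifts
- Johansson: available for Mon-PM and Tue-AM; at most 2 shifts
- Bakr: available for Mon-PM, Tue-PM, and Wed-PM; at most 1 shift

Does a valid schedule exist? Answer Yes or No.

Yes

Thu-AM can only be covered by Yoon and Vasquez, so that assignment is forced.
One valid schedule: Mon-PM→Johansson, Tue-AM→Johansson, Tue-PM→Yoon, Wed-AM→Vasquez, Wed-PM→Bakr, Thu-AM→Yoon+Vasquez.
Loads: Yoon 2/2, Vasquez 2/2, Johansson 2/2, Bakr 1/1 — all within limits.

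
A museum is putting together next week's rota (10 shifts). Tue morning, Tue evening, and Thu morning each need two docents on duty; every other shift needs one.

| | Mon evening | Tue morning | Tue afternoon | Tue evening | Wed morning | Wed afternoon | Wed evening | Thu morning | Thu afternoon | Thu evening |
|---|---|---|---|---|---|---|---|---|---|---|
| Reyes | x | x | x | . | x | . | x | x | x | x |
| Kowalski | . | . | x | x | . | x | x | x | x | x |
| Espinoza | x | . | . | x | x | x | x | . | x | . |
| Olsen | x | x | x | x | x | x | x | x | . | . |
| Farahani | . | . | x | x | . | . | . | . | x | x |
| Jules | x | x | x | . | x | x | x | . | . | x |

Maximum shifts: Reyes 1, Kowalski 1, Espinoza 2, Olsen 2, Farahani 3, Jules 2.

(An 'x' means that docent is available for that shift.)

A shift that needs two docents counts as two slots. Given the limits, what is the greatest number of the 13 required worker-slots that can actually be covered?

11

Total capacity across all docents is 1+1+2+2+3+2 = 11, and 13 slots are needed, so at most 11 can be filled.
An assignment achieving 11: Mon evening→Espinoza, Tue morning→Reyes+Olsen, Tue evening→Espinoza+Farahani, Wed morning→Jules, Wed afternoon→Jules, Thu morning→Kowalski+Olsen, Thu afternoon→Farahani, Thu evening→Farahani.
Loads: Reyes 1/1, Kowalski 1/1, Espinoza 2/2, Olsen 2/2, Farahani 3/3, Jules 2/2.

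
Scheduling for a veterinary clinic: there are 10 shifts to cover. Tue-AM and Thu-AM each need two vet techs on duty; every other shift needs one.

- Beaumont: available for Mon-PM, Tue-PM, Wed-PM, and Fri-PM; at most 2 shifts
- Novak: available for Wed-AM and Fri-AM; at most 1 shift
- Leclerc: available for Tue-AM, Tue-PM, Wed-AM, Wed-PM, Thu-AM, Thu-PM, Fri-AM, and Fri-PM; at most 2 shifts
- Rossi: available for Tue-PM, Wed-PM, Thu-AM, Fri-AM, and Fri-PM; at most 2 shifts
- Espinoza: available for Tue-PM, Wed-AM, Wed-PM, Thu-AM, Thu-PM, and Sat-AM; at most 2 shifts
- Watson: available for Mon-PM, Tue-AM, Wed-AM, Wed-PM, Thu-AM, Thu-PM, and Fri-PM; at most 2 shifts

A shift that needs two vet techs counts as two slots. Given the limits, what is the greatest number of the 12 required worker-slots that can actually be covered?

11

Total capacity across all vet techs is 2+1+2+2+2+2 = 11, and 12 slots are needed, so at most 11 can be filled.
An assignment achieving 11: Mon-PM→Beaumont, Tue-AM→Leclerc+Watson, Tue-PM→Beaumont, Wed-AM→Espinoza, Thu-AM→Rossi+Watson, Thu-PM→Leclerc, Fri-AM→Novak, Fri-PM→Rossi, Sat-AM→Espinoza.
Loads: Beaumont 2/2, Novak 1/1, Leclerc 2/2, Rossi 2/2, Espinoza 2/2, Watson 2/2.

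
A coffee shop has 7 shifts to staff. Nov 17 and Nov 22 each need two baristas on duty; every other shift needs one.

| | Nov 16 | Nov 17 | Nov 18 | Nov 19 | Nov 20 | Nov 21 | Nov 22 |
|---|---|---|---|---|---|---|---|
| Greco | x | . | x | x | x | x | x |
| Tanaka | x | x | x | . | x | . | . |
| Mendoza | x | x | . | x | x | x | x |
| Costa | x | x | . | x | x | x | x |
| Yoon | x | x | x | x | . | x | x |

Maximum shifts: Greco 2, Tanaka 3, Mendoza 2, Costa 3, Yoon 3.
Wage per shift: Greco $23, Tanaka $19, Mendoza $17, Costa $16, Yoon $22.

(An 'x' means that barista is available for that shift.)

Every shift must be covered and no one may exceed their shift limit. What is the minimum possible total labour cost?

Picking the cheapest available barista for each shift independently would cost $149, but that ignores the shift limits.
An optimal schedule: Nov 16→Tanaka, Nov 17→Mendoza+Tanaka, Nov 18→Tanaka, Nov 19→Costa, Nov 20→Costa, Nov 21→Costa, Nov 22→Mendoza+Yoon.
Total: 19 + 17 + 19 + 19 + 16 + 16 + 16 + 17 + 22 = $161.

$161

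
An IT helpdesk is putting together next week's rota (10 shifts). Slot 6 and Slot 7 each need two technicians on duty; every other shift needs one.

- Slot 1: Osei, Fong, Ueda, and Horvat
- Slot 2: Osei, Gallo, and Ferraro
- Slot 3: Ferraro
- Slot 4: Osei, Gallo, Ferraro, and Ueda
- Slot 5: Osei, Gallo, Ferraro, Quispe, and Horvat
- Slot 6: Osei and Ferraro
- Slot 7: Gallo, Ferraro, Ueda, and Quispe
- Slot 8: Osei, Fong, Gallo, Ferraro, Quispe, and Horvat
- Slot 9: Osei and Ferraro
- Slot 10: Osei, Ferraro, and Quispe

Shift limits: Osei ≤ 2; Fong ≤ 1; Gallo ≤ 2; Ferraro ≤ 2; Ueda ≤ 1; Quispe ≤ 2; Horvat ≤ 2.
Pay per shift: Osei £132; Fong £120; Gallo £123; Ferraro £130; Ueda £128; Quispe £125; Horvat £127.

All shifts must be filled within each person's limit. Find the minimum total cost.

Slot 3 can only be covered by Ferraro, so that assignment is forced.
Slot 6 can only be covered by Osei and Ferraro, so that assignment is forced.
Picking the cheapest available technician for each shift independently would cost £1504, but that ignores the shift limits.
An optimal schedule: Slot 1→Fong, Slot 2→Gallo, Slot 3→Ferraro, Slot 4→Gallo, Slot 5→Horvat, Slot 6→Osei+Ferraro, Slot 7→Ueda+Quispe, Slot 8→Horvat, Slot 9→Osei, Slot 10→Quispe.
Total: 120 + 123 + 130 + 123 + 127 + 132 + 130 + 128 + 125 + 127 + 132 + 125 = £1522.

£1522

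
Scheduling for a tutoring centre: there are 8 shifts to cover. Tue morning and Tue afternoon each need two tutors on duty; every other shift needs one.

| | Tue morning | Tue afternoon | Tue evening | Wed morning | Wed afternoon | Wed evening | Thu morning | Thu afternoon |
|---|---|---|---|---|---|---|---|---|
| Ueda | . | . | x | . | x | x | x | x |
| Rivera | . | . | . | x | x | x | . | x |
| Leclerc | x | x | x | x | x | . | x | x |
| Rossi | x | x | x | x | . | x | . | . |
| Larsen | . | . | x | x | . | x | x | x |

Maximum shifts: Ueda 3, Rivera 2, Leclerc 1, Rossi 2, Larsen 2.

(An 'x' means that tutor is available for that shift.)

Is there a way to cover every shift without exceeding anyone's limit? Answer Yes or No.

Total capacity is 10 and 10 slots are needed, so capacity alone doesn't rule it out.
Shifts {Tue morning, Tue afternoon} need 4 worker-slots in total, but the tutors available for any of those shifts (Leclerc and Rossi) can supply at most 3 among them. So no valid schedule exists.

No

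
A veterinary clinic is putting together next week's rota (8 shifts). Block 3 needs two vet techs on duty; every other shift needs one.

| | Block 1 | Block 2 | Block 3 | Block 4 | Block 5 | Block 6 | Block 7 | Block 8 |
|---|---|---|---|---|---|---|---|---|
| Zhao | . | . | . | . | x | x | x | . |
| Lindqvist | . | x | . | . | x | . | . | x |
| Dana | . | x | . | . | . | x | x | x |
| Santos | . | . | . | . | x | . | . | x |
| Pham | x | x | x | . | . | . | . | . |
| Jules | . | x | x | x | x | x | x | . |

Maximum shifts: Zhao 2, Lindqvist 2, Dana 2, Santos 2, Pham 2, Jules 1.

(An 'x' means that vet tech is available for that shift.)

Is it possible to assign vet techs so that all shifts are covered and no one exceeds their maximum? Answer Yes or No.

No

Total capacity is 11 and 9 slots are needed, so capacity alone doesn't rule it out.
Shifts {Block 3, Block 4} need 3 worker-slots in total, but the vet techs available for any of those shifts (Pham and Jules) can supply at most 2 among them. So no valid schedule exists.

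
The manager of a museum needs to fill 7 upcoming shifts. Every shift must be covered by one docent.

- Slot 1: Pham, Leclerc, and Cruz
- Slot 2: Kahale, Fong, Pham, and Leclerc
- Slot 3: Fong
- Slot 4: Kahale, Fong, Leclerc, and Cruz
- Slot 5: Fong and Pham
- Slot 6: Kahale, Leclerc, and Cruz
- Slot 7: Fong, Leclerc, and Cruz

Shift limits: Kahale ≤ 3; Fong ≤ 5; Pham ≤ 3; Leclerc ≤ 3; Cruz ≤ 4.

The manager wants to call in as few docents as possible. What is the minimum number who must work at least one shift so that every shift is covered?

7 slots to fill and no one can take more than 5, so at least ⌈7/5⌉ = 2 docents are needed.
Fong and Leclerc alone can cover everything: Slot 1→Leclerc, Slot 2→Fong, Slot 3→Fong, Slot 4→Fong, Slot 5→Fong, Slot 6→Leclerc, Slot 7→Fong.

2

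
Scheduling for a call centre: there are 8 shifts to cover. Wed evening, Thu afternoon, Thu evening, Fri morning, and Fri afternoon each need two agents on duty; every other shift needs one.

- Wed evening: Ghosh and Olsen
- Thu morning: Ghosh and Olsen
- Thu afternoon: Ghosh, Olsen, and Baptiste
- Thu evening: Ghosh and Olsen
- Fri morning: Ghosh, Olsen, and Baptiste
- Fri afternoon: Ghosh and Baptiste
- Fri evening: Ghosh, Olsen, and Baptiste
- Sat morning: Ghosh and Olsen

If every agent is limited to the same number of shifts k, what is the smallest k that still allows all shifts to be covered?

With 3 agents and 13 worker-slots to fill, someone must work at least ⌈13/3⌉ = 5 shifts, so k ≥ 5.
k = 5 works: Wed evening→Ghosh+Olsen, Thu morning→Ghosh, Thu afternoon→Olsen+Baptiste, Thu evening→Ghosh+Olsen, Fri morning→Olsen+Baptiste, Fri afternoon→Ghosh+Baptiste, Fri evening→Olsen, Sat morning→Ghosh.
Loads: Ghosh 5, Olsen 5, Baptiste 3 — all ≤ 5.

5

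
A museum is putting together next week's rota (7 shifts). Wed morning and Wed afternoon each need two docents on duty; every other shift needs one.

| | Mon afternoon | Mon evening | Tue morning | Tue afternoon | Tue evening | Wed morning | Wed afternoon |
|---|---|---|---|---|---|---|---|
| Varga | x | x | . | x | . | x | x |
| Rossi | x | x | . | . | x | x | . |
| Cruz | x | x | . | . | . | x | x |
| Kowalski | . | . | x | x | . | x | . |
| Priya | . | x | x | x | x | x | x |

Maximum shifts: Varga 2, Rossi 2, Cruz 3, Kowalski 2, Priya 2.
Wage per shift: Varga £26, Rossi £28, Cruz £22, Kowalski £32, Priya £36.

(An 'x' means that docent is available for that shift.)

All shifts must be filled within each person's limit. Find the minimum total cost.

£238

Picking the cheapest available docent for each shift independently would cost £226, but that ignores the shift limits.
An optimal schedule: Mon afternoon→Cruz, Mon evening→Cruz, Tue morning→Kowalski, Tue afternoon→Varga, Tue evening→Rossi, Wed morning→Rossi+Kowalski, Wed afternoon→Cruz+Varga.
Total: 22 + 22 + 32 + 26 + 28 + 28 + 32 + 22 + 26 = £238.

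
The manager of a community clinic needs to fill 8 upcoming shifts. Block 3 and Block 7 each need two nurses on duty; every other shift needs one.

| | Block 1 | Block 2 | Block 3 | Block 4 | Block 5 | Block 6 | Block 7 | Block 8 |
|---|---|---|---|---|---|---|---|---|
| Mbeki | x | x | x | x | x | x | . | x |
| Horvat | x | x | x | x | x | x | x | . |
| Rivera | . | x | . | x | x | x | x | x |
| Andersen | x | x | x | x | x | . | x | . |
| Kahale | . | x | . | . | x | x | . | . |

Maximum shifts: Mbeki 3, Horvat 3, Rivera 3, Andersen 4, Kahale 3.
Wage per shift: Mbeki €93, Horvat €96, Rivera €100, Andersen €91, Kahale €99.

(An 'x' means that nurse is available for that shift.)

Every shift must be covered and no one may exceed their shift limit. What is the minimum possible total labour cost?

Picking the cheapest available nurse for each shift independently would cost €921, but that ignores the shift limits.
An optimal schedule: Block 1→Andersen, Block 2→Horvat, Block 3→Andersen+Mbeki, Block 4→Andersen, Block 5→Horvat, Block 6→Mbeki, Block 7→Andersen+Horvat, Block 8→Mbeki.
Total: 91 + 96 + 91 + 93 + 91 + 96 + 93 + 91 + 96 + 93 = €931.

€931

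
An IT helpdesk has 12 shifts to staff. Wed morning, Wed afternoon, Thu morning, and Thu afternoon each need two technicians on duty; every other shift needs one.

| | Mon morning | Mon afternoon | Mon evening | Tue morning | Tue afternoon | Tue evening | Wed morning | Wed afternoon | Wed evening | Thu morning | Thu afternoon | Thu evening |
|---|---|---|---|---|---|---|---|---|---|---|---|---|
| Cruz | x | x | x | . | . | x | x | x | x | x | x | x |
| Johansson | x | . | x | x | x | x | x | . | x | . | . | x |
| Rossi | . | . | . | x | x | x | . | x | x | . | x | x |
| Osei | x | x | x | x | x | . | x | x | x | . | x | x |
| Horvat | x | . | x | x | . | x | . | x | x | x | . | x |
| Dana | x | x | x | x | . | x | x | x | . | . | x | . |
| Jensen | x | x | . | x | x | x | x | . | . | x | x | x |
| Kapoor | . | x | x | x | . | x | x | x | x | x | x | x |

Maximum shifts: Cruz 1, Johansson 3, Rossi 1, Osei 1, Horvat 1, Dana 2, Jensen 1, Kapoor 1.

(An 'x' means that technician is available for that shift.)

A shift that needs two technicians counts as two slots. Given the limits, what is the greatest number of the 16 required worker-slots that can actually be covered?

Total capacity across all technicians is 1+3+1+1+1+2+1+1 = 11, and 16 slots are needed, so at most 11 can be filled.
An assignment achieving 11: Mon morning→Johansson, Mon afternoon→Osei, Mon evening→Johansson, Tue afternoon→Johansson, Wed morning→Dana+Jensen, Wed afternoon→Rossi+Dana, Wed evening→Kapoor, Thu morning→Cruz+Horvat.
Loads: Cruz 1/1, Johansson 3/3, Rossi 1/1, Osei 1/1, Horvat 1/1, Dana 2/2, Jensen 1/1, Kapoor 1/1.

11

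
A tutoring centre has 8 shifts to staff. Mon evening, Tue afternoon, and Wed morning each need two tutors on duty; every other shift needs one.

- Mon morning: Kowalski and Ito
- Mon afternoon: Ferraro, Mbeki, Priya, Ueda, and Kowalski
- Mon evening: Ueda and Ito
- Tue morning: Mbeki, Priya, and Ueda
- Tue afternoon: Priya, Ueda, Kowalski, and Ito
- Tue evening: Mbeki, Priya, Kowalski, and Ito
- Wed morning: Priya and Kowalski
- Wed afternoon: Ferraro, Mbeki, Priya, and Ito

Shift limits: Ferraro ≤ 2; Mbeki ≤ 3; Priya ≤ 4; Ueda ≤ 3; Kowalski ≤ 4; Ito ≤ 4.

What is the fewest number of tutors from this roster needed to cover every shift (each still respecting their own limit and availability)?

4

11 slots to fill and no one can take more than 4, so at least ⌈11/4⌉ = 3 tutors are needed.
Shifts {Mon evening, Wed morning} need 4 slots, but among the tutors available for them (Priya, Ueda, Kowalski, and Ito) any 3 together supply at most 3. So 3 tutors are not enough.
Priya, Ueda, Kowalski, and Ito alone can cover everything: Mon morning→Kowalski, Mon afternoon→Priya, Mon evening→Ueda+Ito, Tue morning→Priya, Tue afternoon→Ueda+Kowalski, Tue evening→Kowalski, Wed morning→Priya+Kowalski, Wed afternoon→Priya.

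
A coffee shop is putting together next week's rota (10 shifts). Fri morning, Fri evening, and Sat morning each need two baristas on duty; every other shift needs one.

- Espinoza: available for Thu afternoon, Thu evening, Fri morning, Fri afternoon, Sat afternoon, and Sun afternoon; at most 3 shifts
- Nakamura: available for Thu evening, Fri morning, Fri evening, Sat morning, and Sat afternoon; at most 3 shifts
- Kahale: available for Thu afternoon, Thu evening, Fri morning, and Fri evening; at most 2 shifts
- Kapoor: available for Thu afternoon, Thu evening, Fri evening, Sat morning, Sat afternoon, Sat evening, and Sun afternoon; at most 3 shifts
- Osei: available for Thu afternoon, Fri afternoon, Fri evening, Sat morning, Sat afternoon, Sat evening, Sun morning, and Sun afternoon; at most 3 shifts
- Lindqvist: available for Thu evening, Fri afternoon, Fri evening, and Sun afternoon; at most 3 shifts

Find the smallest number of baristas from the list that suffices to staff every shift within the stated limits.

5

13 slots to fill and no one can take more than 3, so at least ⌈13/3⌉ = 5 baristas are needed.
Espinoza, Nakamura, Kahale, Kapoor, and Osei alone can cover everything: Thu afternoon→Kahale, Thu evening→Nakamura, Fri morning→Espinoza+Nakamura, Fri afternoon→Espinoza, Fri evening→Kahale+Osei, Sat morning→Nakamura+Kapoor, Sat afternoon→Kapoor, Sat evening→Kapoor, Sun morning→Osei, Sun afternoon→Espinoza.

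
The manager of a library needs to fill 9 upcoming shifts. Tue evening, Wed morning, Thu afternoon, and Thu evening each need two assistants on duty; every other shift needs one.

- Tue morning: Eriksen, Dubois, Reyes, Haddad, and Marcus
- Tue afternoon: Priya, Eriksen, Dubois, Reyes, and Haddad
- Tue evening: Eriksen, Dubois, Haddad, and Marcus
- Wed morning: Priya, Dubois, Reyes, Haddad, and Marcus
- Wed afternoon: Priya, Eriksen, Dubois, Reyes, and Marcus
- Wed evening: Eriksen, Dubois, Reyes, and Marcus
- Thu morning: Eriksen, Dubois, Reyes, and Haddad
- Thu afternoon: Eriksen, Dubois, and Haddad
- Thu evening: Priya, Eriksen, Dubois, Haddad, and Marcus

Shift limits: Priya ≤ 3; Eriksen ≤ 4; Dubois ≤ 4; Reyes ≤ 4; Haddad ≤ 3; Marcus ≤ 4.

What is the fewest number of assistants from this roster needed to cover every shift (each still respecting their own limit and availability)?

13 slots to fill and no one can take more than 4, so at least ⌈13/4⌉ = 4 assistants are needed.
Priya, Eriksen, Dubois, and Reyes alone can cover everything: Tue morning→Eriksen, Tue afternoon→Priya, Tue evening→Eriksen+Dubois, Wed morning→Priya+Dubois, Wed afternoon→Reyes, Wed evening→Eriksen, Thu morning→Reyes, Thu afternoon→Eriksen+Dubois, Thu evening→Priya+Dubois.

4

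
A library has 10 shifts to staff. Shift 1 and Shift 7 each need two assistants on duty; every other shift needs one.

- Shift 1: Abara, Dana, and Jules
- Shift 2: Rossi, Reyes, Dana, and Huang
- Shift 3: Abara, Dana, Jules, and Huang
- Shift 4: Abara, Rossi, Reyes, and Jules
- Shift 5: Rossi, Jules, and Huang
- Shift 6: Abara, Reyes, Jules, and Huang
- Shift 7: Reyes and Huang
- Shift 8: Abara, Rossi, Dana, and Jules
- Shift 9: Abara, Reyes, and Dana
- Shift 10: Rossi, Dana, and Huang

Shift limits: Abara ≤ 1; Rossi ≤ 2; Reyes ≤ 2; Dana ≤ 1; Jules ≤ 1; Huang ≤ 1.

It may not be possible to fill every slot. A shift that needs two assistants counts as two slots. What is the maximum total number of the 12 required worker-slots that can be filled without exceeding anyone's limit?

8

Total capacity across all assistants is 1+2+2+1+1+1 = 8, and 12 slots are needed, so at most 8 can be filled.
An assignment achieving 8: Shift 1→Abara+Dana, Shift 3→Jules, Shift 5→Rossi, Shift 7→Reyes+Huang, Shift 9→Reyes, Shift 10→Rossi.
Loads: Abara 1/1, Rossi 2/2, Reyes 2/2, Dana 1/1, Jules 1/1, Huang 1/1.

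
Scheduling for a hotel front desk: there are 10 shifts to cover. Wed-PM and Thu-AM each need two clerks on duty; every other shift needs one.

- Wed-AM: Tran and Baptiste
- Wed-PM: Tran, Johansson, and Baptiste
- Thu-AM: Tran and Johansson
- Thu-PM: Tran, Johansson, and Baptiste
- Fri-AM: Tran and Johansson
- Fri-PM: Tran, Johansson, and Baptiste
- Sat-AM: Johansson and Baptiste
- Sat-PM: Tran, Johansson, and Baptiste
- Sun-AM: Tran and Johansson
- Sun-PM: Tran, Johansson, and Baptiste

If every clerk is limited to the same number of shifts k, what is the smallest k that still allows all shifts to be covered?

With 3 clerks and 12 worker-slots to fill, someone must work at least ⌈12/3⌉ = 4 shifts, so k ≥ 4.
k = 4 works: Wed-AM→Tran, Wed-PM→Johansson+Baptiste, Thu-AM→Tran+Johansson, Thu-PM→Johansson, Fri-AM→Tran, Fri-PM→Baptiste, Sat-AM→Johansson, Sat-PM→Baptiste, Sun-AM→Tran, Sun-PM→Baptiste.
Loads: Tran 4, Johansson 4, Baptiste 4 — all ≤ 4.

4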